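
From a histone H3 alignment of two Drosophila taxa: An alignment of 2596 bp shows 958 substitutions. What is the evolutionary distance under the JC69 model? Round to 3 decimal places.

0.508

p = 958/2596 ≈ 0.369029.
d = −(3/4) ln(1 − 4p/3) = −0.75 ln(1 − 0.492039) = −0.75 ln(0.507961)
  = −0.75 × (-0.677351) = 0.508013 substitutions/site.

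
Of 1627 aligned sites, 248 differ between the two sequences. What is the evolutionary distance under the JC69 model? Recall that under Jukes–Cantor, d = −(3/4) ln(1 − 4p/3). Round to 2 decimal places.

0.17

p = 248/1627 ≈ 0.152428.
d = −(3/4) ln(1 − 4p/3) = −0.75 ln(1 − 0.203237) = −0.75 ln(0.796763)
  = −0.75 × (-0.227198) = 0.170399 substitutions/site.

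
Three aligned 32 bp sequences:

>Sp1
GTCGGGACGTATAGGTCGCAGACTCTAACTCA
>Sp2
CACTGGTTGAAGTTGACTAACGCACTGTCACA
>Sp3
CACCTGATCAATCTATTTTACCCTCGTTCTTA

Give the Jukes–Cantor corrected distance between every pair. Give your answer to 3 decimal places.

Sp1–Sp2: 18/32 sites differ → p = 0.5625, d = −0.75 ln(1 − 0.75) = 1.039721 ≈ 1.040.
Sp1–Sp3: 19/32 sites differ → p = 0.59375, d = −0.75 ln(1 − 0.791667) = 1.176463 ≈ 1.176.
Sp2–Sp3: 16/32 sites differ → p = 0.5, d = −0.75 ln(1 − 0.666667) = 0.823960 ≈ 0.824.

d(Sp1,Sp2) = 1.040, d(Sp1,Sp3) = 1.176, d(Sp2,Sp3) = 0.824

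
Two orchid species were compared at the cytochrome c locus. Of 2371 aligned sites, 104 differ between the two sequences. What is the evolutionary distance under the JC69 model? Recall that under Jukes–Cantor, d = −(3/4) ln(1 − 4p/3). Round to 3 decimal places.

p = 104/2371 ≈ 0.043863.
d = −(3/4) ln(1 − 4p/3) = −0.75 ln(1 − 0.058484) = −0.75 ln(0.941516)
  = −0.75 × (-0.060264) = 0.045198 substitutions/site.

0.045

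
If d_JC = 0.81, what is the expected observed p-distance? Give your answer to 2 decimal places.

0.50

p = (3/4)(1 − e^(−4d/3)) = 0.75 × (1 − e^(-1.08)) = 0.75 × (1 − 0.339596) = 0.495303.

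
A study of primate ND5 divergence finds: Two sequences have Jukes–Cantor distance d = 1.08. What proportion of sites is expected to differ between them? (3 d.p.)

0.572

p = (3/4)(1 − e^(−4d/3)) = 0.75 × (1 − e^(-1.44)) = 0.75 × (1 − 0.236928) = 0.572304.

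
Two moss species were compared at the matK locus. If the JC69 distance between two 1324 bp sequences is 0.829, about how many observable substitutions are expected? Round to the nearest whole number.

664

Invert JC69: p = (3/4)(1 − e^(−4d/3)) = 0.75 × (1 − e^(-1.105333)) = 0.75 × (1 − 0.331101) = 0.501674.
Expected differing sites = pL ≈ 0.501674 × 1324 = 664.216376 ≈ 664.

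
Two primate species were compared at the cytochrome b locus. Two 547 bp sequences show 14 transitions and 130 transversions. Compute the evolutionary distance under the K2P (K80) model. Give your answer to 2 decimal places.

P = 14/547 ≈ 0.025594 and Q = 130/547 ≈ 0.23766.
Under the Kimura two-parameter model, d = −½ ln(1 − 2P − Q) − ¼ ln(1 − 2Q).
1 − 2P − Q = 0.711152, giving −½ ln(0.711152) = 0.170435.
1 − 2Q = 0.52468, giving −¼ ln(0.52468) = 0.161242.
d = 0.170435 + 0.161242 = 0.331677.

0.33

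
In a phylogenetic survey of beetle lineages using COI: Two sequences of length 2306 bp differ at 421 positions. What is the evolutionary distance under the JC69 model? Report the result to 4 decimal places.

p = 421/2306 ≈ 0.182567.
d = −(3/4) ln(1 − 4p/3) = −0.75 ln(1 − 0.243423) = −0.75 ln(0.756577)
  = −0.75 × (-0.278951) = 0.209213 substitutions/site.

0.2092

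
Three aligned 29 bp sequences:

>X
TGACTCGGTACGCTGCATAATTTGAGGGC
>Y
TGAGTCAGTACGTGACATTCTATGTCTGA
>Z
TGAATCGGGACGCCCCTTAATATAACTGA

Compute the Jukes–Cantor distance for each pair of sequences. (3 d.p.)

d(X,Y) = 0.602, d(X,Z) = 0.462, d(Y,Z) = 0.529

X–Y: 12/29 sites differ → p ≈ 0.413793, d = −0.75 ln(1 − 0.551724) = 0.601760 ≈ 0.602.
X–Z: 10/29 sites differ → p ≈ 0.344828, d = −0.75 ln(1 − 0.459771) = 0.461822 ≈ 0.462.
Y–Z: 11/29 sites differ → p ≈ 0.37931, d = −0.75 ln(1 − 0.505747) = 0.528531 ≈ 0.529.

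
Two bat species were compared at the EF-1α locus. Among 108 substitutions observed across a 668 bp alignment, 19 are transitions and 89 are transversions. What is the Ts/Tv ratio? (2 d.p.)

0.21

R = 19/89 = 0.213483… ≈ 0.21 (to 2 d.p.).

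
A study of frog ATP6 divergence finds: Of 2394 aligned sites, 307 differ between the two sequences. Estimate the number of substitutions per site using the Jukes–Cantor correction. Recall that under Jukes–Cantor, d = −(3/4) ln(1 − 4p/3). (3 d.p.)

p = 307/2394 ≈ 0.128237.
d = −(3/4) ln(1 − 4p/3) = −0.75 ln(1 − 0.170983) = −0.75 ln(0.829017)
  = −0.75 × (-0.187515) = 0.140636 substitutions/site.

0.141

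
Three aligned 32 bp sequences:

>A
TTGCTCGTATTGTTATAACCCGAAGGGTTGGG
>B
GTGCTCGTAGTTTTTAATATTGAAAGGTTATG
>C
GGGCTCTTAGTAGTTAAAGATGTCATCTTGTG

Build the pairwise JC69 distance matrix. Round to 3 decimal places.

d(A,B) = 0.520, d(A,C) = 0.924, d(B,C) = 0.520

A–B: 12/32 sites differ → p = 0.375, d = −0.75 ln(1 − 0.5) = 0.519860 ≈ 0.520.
A–C: 17/32 sites differ → p = 0.53125, d = −0.75 ln(1 − 0.708333) = 0.924107 ≈ 0.924.
B–C: 12/32 sites differ → p = 0.375, d = −0.75 ln(1 − 0.5) = 0.519860 ≈ 0.520.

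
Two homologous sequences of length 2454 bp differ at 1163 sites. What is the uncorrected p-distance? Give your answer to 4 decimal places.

p = 1163/2454 = 0.473920… ≈ 0.4739 (to 4 d.p.).

0.4739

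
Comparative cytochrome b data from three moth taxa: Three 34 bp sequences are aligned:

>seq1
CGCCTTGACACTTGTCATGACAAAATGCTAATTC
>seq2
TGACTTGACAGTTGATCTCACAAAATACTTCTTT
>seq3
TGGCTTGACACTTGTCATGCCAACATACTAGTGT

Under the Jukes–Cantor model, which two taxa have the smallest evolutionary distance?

seq1 and seq3

seq1–seq2: 11/34 differ, p = 0.324, d = 0.423.
seq1–seq3: 8/34 differ, p = 0.235, d = 0.282.
seq2–seq3: 11/34 differ, p = 0.324, d = 0.423.
The smallest distance is between seq1 and seq3.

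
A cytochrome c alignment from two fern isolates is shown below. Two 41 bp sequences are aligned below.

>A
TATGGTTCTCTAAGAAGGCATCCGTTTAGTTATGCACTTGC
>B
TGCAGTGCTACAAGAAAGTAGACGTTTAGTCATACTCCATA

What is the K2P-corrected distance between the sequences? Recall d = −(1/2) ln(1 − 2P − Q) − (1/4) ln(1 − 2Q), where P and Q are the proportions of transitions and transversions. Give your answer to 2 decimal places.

0.63

Of 41 sites, 9 differences are transitions and 8 are transversions, so P = 9/41 ≈ 0.219512 and Q = 8/41 ≈ 0.195122.
Under the Kimura two-parameter model, d = −½ ln(1 − 2P − Q) − ¼ ln(1 − 2Q).
1 − 2P − Q = 0.365854, giving −½ ln(0.365854) = 0.502760.
1 − 2Q = 0.609756, giving −¼ ln(0.609756) = 0.123674.
d = 0.502760 + 0.123674 = 0.626434.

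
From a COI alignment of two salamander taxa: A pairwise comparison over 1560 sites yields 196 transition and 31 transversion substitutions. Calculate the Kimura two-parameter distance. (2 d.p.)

P = 196/1560 ≈ 0.125641 and Q = 31/1560 ≈ 0.019872.
Under the Kimura two-parameter model, d = −½ ln(1 − 2P − Q) − ¼ ln(1 − 2Q).
1 − 2P − Q = 0.728846, giving −½ ln(0.728846) = 0.158146.
1 − 2Q = 0.960256, giving −¼ ln(0.960256) = 0.010139.
d = 0.158146 + 0.010139 = 0.168285.

0.17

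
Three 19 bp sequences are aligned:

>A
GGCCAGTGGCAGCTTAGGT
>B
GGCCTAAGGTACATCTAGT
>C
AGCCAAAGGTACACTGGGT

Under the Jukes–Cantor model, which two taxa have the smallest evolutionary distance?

B and C

A–B: 9/19 differ, p = 0.474, d = 0.749.
A–C: 8/19 differ, p = 0.421, d = 0.618.
B–C: 6/19 differ, p = 0.316, d = 0.410.
The smallest distance is between B and C.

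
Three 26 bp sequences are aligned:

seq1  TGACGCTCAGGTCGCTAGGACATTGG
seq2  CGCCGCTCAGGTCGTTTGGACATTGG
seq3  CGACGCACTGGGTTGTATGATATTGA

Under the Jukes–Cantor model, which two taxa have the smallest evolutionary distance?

seq1–seq2: 4/26 differ, p = 0.154, d = 0.172.
seq1–seq3: 10/26 differ, p = 0.385, d = 0.539.
seq2–seq3: 11/26 differ, p = 0.423, d = 0.623.
The smallest distance is between seq1 and seq2.

seq1 and seq2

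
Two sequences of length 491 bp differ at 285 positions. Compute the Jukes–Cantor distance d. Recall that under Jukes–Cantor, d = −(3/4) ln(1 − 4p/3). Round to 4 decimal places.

p = 285/491 ≈ 0.580448.
d = −(3/4) ln(1 − 4p/3) = −0.75 ln(1 − 0.773931) = −0.75 ln(0.226069)
  = −0.75 × (-1.486915) = 1.115186 substitutions/site.

1.1152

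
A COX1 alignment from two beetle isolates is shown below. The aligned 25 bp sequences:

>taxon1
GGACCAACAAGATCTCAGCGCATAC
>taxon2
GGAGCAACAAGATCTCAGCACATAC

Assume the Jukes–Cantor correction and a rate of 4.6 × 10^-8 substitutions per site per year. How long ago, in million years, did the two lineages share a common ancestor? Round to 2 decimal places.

The sequences differ at 2 of 25 sites (4, 20), so p = 2/25 = 0.08.
d = −(3/4) ln(1 − 4p/3) = −0.75 ln(1 − 0.106667) = −0.75 ln(0.893333)
  = −0.75 × (-0.112796) = 0.084597 substitutions/site.
Under a molecular clock d = 2μt, so t = d/(2μ) = 0.084597 / (2 × 4.6 × 10^-8) = 0.92 million years.

0.92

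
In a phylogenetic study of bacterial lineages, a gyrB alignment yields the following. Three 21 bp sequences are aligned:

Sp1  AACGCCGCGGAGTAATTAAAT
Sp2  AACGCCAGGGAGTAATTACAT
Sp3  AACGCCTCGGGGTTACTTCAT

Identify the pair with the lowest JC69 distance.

Sp1 and Sp2

Sp1–Sp2: 3/21 differ, p = 0.143, d = 0.158.
Sp1–Sp3: 6/21 differ, p = 0.286, d = 0.360.
Sp2–Sp3: 6/21 differ, p = 0.286, d = 0.360.
The smallest distance is between Sp1 and Sp2.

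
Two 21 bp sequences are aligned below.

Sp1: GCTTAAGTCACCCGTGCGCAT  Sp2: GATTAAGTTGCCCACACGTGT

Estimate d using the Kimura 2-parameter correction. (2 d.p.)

0.65

Of 21 sites, 7 differences are transitions and 1 are transversions, so P = 7/21 ≈ 0.333333 and Q = 1/21 ≈ 0.047619.
Under the Kimura two-parameter model, d = −½ ln(1 − 2P − Q) − ¼ ln(1 − 2Q).
1 − 2P − Q = 0.285715, giving −½ ln(0.285715) = 0.626380.
1 − 2Q = 0.904762, giving −¼ ln(0.904762) = 0.025021.
d = 0.626380 + 0.025021 = 0.651401.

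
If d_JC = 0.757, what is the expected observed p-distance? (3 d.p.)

0.477

p = (3/4)(1 − e^(−4d/3)) = 0.75 × (1 − e^(-1.009333)) = 0.75 × (1 − 0.364462) = 0.476654.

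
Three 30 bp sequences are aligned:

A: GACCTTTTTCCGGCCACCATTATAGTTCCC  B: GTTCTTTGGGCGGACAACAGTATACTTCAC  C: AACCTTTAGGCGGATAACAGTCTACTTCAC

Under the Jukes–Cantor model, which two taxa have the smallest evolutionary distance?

A–B: 10/30 differ, p = 0.333, d = 0.441.
A–C: 11/30 differ, p = 0.367, d = 0.503.
B–C: 6/30 differ, p = 0.200, d = 0.233.
The smallest distance is between B and C.

B and C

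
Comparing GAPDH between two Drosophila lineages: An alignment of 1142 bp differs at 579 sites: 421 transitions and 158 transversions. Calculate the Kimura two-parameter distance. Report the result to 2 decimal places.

1.12

P = 421/1142 ≈ 0.368651 and Q = 158/1142 ≈ 0.138354.
Under the Kimura two-parameter model, d = −½ ln(1 − 2P − Q) − ¼ ln(1 − 2Q).
1 − 2P − Q = 0.124344, giving −½ ln(0.124344) = 1.042352.
1 − 2Q = 0.723292, giving −¼ ln(0.723292) = 0.080986.
d = 1.042352 + 0.080986 = 1.123338.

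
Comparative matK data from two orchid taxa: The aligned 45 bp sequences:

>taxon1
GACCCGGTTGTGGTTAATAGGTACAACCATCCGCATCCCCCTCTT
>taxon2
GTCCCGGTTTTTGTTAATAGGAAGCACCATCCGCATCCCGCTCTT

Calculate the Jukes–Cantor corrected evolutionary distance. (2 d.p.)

The sequences differ at 7 of 45 sites (2, 10, 12, 22, 24, 25, 40), so p = 7/45 ≈ 0.155556.
d = −(3/4) ln(1 − 4p/3) = −0.75 ln(1 − 0.207408) = −0.75 ln(0.792592)
  = −0.75 × (-0.232447) = 0.174335 substitutions/site.

0.17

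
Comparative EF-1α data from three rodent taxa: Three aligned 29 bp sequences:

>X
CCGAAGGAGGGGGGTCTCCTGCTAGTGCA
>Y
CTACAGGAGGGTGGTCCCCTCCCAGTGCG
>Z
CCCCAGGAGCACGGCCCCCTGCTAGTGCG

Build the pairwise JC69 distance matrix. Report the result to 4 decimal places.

d(X,Y) = 0.3439, d(X,Z) = 0.3439, d(Y,Z) = 0.3439

X–Y: 8/29 sites differ → p ≈ 0.275862, d = −0.75 ln(1 − 0.367816) = 0.343931 ≈ 0.3439.
X–Z: 8/29 sites differ → p ≈ 0.275862, d = −0.75 ln(1 − 0.367816) = 0.343931 ≈ 0.3439.
Y–Z: 8/29 sites differ → p ≈ 0.275862, d = −0.75 ln(1 − 0.367816) = 0.343931 ≈ 0.3439.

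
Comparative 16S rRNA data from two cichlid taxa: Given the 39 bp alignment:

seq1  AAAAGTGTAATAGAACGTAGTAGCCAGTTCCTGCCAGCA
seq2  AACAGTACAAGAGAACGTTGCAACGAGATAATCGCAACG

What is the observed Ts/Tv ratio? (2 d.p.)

0.67

Transitions are A↔G and C↔T; transversions are all other mismatches.
Transitions: 6. Transversions: 9.
R = 6/9 = 0.666666… ≈ 0.67 (to 2 d.p.).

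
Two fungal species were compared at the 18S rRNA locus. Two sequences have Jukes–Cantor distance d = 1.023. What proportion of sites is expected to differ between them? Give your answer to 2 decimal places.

0.56

p = (3/4)(1 − e^(−4d/3)) = 0.75 × (1 − e^(-1.364)) = 0.75 × (1 − 0.255636) = 0.558273.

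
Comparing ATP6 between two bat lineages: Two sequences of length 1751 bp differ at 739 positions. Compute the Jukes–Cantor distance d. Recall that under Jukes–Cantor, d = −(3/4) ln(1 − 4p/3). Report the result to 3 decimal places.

0.620

p = 739/1751 ≈ 0.422045.
d = −(3/4) ln(1 − 4p/3) = −0.75 ln(1 − 0.562727) = −0.75 ln(0.437273)
  = −0.75 × (-0.827198) = 0.620399 substitutions/site.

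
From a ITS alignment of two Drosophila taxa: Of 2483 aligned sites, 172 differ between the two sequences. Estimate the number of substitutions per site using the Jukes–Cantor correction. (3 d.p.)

p = 172/2483 ≈ 0.069271.
d = −(3/4) ln(1 − 4p/3) = −0.75 ln(1 − 0.092361) = −0.75 ln(0.907639)
  = −0.75 × (-0.096909) = 0.072682 substitutions/site.

0.073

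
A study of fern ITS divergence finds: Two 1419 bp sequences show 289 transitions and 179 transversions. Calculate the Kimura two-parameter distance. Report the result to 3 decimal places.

P = 289/1419 ≈ 0.203665 and Q = 179/1419 ≈ 0.126145.
Under the Kimura two-parameter model, d = −½ ln(1 − 2P − Q) − ¼ ln(1 − 2Q).
1 − 2P − Q = 0.466525, giving −½ ln(0.466525) = 0.381222.
1 − 2Q = 0.74771, giving −¼ ln(0.74771) = 0.072685.
d = 0.381222 + 0.072685 = 0.453907.

0.454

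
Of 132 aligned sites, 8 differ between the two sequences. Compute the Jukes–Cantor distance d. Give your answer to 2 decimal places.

p = 8/132 ≈ 0.060606.
d = −(3/4) ln(1 − 4p/3) = −0.75 ln(1 − 0.080808) = −0.75 ln(0.919192)
  = −0.75 × (-0.084260) = 0.063195 substitutions/site.

0.06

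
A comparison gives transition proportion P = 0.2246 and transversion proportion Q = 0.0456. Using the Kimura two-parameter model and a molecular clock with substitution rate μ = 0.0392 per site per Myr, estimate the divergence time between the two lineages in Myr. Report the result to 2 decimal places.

Under the Kimura two-parameter model, d = −½ ln(1 − 2P − Q) − ¼ ln(1 − 2Q).
1 − 2P − Q = 0.5052, giving −½ ln(0.5052) = 0.341400.
1 − 2Q = 0.9088, giving −¼ ln(0.9088) = 0.023908.
d = 0.341400 + 0.023908 = 0.365308.
Under a molecular clock d = 2μt, so t = d/(2μ) = 0.365308 / (2 × 0.0392) = 4.66 Myr.

4.66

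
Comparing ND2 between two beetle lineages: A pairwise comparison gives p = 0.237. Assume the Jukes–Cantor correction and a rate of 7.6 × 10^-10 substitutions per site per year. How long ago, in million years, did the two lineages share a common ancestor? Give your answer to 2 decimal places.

187.40

d = −(3/4) ln(1 − 4p/3) = −0.75 ln(1 − 0.316) = −0.75 ln(0.684)
  = −0.75 × (-0.379797) = 0.284848 substitutions/site.
Under a molecular clock d = 2μt, so t = d/(2μ) = 0.284848 / (2 × 7.6 × 10^-10) = 187.40 million years.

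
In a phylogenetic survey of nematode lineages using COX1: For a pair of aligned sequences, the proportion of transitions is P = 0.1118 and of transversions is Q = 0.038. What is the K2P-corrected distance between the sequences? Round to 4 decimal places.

0.1714

Under the Kimura two-parameter model, d = −½ ln(1 − 2P − Q) − ¼ ln(1 − 2Q).
1 − 2P − Q = 0.7384, giving −½ ln(0.7384) = 0.151635.
1 − 2Q = 0.924, giving −¼ ln(0.924) = 0.019761.
d = 0.151635 + 0.019761 = 0.171396.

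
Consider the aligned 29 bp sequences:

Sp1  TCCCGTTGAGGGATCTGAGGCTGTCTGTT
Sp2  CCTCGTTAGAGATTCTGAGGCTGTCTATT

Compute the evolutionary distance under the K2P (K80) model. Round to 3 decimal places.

Of 29 sites, 7 differences are transitions and 1 are transversions, so P = 7/29 ≈ 0.241379 and Q = 1/29 ≈ 0.034483.
Under the Kimura two-parameter model, d = −½ ln(1 − 2P − Q) − ¼ ln(1 − 2Q).
1 − 2P − Q = 0.482759, giving −½ ln(0.482759) = 0.364119.
1 − 2Q = 0.931034, giving −¼ ln(0.931034) = 0.017865.
d = 0.364119 + 0.017865 = 0.381984.

0.382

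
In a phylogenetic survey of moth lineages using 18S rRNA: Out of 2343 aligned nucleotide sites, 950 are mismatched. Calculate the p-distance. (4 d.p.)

p = 950/2343 = 0.405463… ≈ 0.4055 (to 4 d.p.).

0.4055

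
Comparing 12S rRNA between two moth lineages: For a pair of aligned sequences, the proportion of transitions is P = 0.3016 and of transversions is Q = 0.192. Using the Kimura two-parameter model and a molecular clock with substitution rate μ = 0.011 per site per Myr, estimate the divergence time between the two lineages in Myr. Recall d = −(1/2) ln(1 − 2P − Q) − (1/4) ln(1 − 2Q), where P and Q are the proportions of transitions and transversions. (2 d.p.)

41.54

Under the Kimura two-parameter model, d = −½ ln(1 − 2P − Q) − ¼ ln(1 − 2Q).
1 − 2P − Q = 0.2048, giving −½ ln(0.2048) = 0.792861.
1 − 2Q = 0.616, giving −¼ ln(0.616) = 0.121127.
d = 0.792861 + 0.121127 = 0.913988.
Under a molecular clock d = 2μt, so t = d/(2μ) = 0.913988 / (2 × 0.011) = 41.54 Myr.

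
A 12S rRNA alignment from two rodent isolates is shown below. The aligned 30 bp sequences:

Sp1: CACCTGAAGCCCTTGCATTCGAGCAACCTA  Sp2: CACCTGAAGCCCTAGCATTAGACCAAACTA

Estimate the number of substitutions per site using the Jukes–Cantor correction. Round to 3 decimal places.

The sequences differ at 4 of 30 sites (14, 20, 23, 27), so p = 4/30 ≈ 0.133333.
d = −(3/4) ln(1 − 4p/3) = −0.75 ln(1 − 0.177777) = −0.75 ln(0.822223)
  = −0.75 × (-0.195744) = 0.146808 substitutions/site.

0.147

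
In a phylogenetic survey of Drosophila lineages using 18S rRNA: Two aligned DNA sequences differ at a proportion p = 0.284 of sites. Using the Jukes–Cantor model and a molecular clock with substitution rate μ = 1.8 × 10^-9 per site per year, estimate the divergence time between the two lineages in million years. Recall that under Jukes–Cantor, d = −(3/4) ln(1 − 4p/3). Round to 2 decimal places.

99.14

d = −(3/4) ln(1 − 4p/3) = −0.75 ln(1 − 0.378667) = −0.75 ln(0.621333)
  = −0.75 × (-0.475888) = 0.356916 substitutions/site.
Under a molecular clock d = 2μt, so t = d/(2μ) = 0.356916 / (2 × 1.8 × 10^-9) = 99.14 million years.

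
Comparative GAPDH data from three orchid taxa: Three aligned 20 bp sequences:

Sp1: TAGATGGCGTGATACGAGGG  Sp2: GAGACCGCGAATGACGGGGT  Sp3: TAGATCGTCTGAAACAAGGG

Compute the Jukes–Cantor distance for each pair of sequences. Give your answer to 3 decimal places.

d(Sp1,Sp2) = 0.687, d(Sp1,Sp3) = 0.304, d(Sp2,Sp3) = 0.991

Sp1–Sp2: 9/20 sites differ → p = 0.45, d = −0.75 ln(1 − 0.6) = 0.687218 ≈ 0.687.
Sp1–Sp3: 5/20 sites differ → p = 0.25, d = −0.75 ln(1 − 0.333333) = 0.304098 ≈ 0.304.
Sp2–Sp3: 11/20 sites differ → p = 0.55, d = −0.75 ln(1 − 0.733333) = 0.991316 ≈ 0.991.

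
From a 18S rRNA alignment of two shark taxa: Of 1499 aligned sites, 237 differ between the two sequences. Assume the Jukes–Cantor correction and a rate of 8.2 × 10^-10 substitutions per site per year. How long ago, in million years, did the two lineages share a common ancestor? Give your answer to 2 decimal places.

p = 237/1499 ≈ 0.158105.
d = −(3/4) ln(1 − 4p/3) = −0.75 ln(1 − 0.210807) = −0.75 ln(0.789193)
  = −0.75 × (-0.236744) = 0.177558 substitutions/site.
Under a molecular clock d = 2μt, so t = d/(2μ) = 0.177558 / (2 × 8.2 × 10^-10) = 108.27 million years.

108.27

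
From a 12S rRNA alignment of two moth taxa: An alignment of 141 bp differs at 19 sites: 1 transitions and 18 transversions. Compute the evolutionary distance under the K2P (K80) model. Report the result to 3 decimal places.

0.150

P = 1/141 ≈ 0.007092 and Q = 18/141 ≈ 0.12766.
Under the Kimura two-parameter model, d = −½ ln(1 − 2P − Q) − ¼ ln(1 − 2Q).
1 − 2P − Q = 0.858156, giving −½ ln(0.858156) = 0.076485.
1 − 2Q = 0.74468, giving −¼ ln(0.74468) = 0.073700.
d = 0.076485 + 0.073700 = 0.150185.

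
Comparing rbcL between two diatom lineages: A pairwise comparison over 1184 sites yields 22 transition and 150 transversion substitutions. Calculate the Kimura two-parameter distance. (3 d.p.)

0.163

P = 22/1184 ≈ 0.018581 and Q = 150/1184 ≈ 0.126689.
Under the Kimura two-parameter model, d = −½ ln(1 − 2P − Q) − ¼ ln(1 − 2Q).
1 − 2P − Q = 0.836149, giving −½ ln(0.836149) = 0.089474.
1 − 2Q = 0.746622, giving −¼ ln(0.746622) = 0.073049.
d = 0.089474 + 0.073049 = 0.162523.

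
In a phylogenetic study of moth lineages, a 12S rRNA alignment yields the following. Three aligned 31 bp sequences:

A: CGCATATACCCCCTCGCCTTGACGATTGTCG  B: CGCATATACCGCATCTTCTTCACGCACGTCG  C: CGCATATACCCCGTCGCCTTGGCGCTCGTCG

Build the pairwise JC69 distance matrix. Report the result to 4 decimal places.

d(A,B) = 0.3163, d(A,C) = 0.1416, d(B,C) = 0.2687

A–B: 8/31 sites differ → p ≈ 0.258065, d = −0.75 ln(1 − 0.344087) = 0.316295 ≈ 0.3163.
A–C: 4/31 sites differ → p ≈ 0.129032, d = −0.75 ln(1 − 0.172043) = 0.141596 ≈ 0.1416.
B–C: 7/31 sites differ → p ≈ 0.225806, d = −0.75 ln(1 − 0.301075) = 0.268659 ≈ 0.2687.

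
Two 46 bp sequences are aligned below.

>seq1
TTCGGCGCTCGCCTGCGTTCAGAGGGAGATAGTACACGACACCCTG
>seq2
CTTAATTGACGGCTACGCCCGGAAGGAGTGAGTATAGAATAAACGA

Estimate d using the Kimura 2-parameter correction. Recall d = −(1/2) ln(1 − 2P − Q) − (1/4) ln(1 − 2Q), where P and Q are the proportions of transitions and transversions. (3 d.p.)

1.017

Of 46 sites, 14 differences are transitions and 10 are transversions, so P = 14/46 ≈ 0.304348 and Q = 10/46 ≈ 0.217391.
Under the Kimura two-parameter model, d = −½ ln(1 − 2P − Q) − ¼ ln(1 − 2Q).
1 − 2P − Q = 0.173913, giving −½ ln(0.173913) = 0.874600.
1 − 2Q = 0.565218, giving −¼ ln(0.565218) = 0.142636.
d = 0.874600 + 0.142636 = 1.017236.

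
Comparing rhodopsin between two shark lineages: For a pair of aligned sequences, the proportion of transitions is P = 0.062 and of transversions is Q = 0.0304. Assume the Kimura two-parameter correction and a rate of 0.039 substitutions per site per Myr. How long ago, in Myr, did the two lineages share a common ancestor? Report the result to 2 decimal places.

1.28

Under the Kimura two-parameter model, d = −½ ln(1 − 2P − Q) − ¼ ln(1 − 2Q).
1 − 2P − Q = 0.8456, giving −½ ln(0.8456) = 0.083854.
1 − 2Q = 0.9392, giving −¼ ln(0.9392) = 0.015682.
d = 0.083854 + 0.015682 = 0.099536.
Under a molecular clock d = 2μt, so t = d/(2μ) = 0.099536 / (2 × 0.039) = 1.28 Myr.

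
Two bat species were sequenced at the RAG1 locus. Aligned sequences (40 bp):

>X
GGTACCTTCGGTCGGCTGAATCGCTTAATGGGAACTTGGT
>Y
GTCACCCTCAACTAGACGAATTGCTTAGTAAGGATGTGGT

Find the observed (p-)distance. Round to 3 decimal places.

The sequences differ at 17 of 40 positions.
p = 17/40 = 0.425.

0.425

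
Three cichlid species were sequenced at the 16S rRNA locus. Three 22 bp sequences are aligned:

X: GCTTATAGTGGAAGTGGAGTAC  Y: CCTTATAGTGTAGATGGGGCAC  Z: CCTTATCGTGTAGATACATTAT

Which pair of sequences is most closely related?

X–Y: 6/22 differ, p = 0.273, d = 0.339.
X–Z: 9/22 differ, p = 0.409, d = 0.591.
Y–Z: 7/22 differ, p = 0.318, d = 0.414.
The smallest distance is between X and Y.

X and Y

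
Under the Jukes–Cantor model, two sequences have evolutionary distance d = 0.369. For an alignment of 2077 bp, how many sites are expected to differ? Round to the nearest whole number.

605

Invert JC69: p = (3/4)(1 − e^(−4d/3)) = 0.75 × (1 − e^(-0.492)) = 0.75 × (1 − 0.611402) = 0.291449.
Expected differing sites = pL ≈ 0.291449 × 2077 = 605.339573 ≈ 605.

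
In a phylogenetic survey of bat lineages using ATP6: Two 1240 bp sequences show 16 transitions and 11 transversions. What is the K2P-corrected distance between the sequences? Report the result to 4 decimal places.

0.0221

P = 16/1240 ≈ 0.012903 and Q = 11/1240 ≈ 0.008871.
Under the Kimura two-parameter model, d = −½ ln(1 − 2P − Q) − ¼ ln(1 − 2Q).
1 − 2P − Q = 0.965323, giving −½ ln(0.965323) = 0.017646.
1 − 2Q = 0.982258, giving −¼ ln(0.982258) = 0.004475.
d = 0.017646 + 0.004475 = 0.022121.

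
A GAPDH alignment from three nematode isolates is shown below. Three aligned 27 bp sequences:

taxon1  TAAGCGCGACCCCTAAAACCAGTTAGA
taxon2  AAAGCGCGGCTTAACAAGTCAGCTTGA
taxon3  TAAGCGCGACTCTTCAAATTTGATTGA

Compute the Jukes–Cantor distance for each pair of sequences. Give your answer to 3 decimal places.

taxon1–taxon2: 11/27 sites differ → p ≈ 0.407407, d = −0.75 ln(1 − 0.543209) = 0.587647 ≈ 0.588.
taxon1–taxon3: 8/27 sites differ → p ≈ 0.296296, d = −0.75 ln(1 − 0.395061) = 0.376971 ≈ 0.377.
taxon2–taxon3: 9/27 sites differ → p ≈ 0.333333, d = −0.75 ln(1 − 0.444444) = 0.440839 ≈ 0.441.

d(taxon1,taxon2) = 0.588, d(taxon1,taxon3) = 0.377, d(taxon2,taxon3) = 0.441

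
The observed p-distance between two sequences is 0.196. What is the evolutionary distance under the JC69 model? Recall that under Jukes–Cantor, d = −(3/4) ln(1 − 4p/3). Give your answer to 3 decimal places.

d = −(3/4) ln(1 − 4p/3) = −0.75 ln(1 − 0.261333) = −0.75 ln(0.738667)
  = −0.75 × (-0.302908) = 0.227181 substitutions/site.

0.227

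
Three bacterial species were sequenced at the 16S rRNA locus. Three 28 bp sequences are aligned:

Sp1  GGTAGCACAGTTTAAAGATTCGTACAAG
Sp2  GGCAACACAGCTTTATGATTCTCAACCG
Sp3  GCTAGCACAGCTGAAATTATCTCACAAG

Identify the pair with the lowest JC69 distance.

Sp1 and Sp3

Sp1–Sp2: 10/28 differ, p = 0.357, d = 0.485.
Sp1–Sp3: 8/28 differ, p = 0.286, d = 0.360.
Sp2–Sp3: 12/28 differ, p = 0.429, d = 0.635.
The smallest distance is between Sp1 and Sp3.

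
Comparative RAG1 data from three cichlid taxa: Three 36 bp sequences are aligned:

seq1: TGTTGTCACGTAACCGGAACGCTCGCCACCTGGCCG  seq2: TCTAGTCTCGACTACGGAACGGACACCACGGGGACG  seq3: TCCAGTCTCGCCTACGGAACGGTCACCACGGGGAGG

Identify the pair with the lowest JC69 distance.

seq2 and seq3

seq1–seq2: 13/36 differ, p = 0.361, d = 0.493.
seq1–seq3: 14/36 differ, p = 0.389, d = 0.548.
seq2–seq3: 4/36 differ, p = 0.111, d = 0.120.
The smallest distance is between seq2 and seq3.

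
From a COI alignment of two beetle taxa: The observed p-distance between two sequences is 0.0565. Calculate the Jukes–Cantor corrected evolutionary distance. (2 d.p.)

0.06

d = −(3/4) ln(1 − 4p/3) = −0.75 ln(1 − 0.075333) = −0.75 ln(0.924667)
  = −0.75 × (-0.078322) = 0.058742 substitutions/site.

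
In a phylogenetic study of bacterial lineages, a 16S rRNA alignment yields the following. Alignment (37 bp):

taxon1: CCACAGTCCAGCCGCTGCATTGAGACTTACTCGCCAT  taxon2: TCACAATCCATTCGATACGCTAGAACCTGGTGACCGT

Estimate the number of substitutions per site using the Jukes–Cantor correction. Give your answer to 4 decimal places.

0.7112

The sequences differ at 17 of 37 sites, so p = 17/37 ≈ 0.459459.
d = −(3/4) ln(1 − 4p/3) = −0.75 ln(1 − 0.612612) = −0.75 ln(0.387388)
  = −0.75 × (-0.948329) = 0.711247 substitutions/site.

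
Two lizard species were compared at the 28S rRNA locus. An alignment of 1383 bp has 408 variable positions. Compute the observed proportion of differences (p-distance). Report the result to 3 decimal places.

0.295

p = 408/1383 = 0.295010… ≈ 0.295 (to 3 d.p.).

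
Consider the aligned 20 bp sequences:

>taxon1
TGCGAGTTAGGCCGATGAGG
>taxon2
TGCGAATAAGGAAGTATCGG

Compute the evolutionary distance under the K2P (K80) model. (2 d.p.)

0.60

Of 20 sites, 1 differences are transitions and 7 are transversions, so P = 1/20 = 0.05 and Q = 7/20 = 0.35.
Under the Kimura two-parameter model, d = −½ ln(1 − 2P − Q) − ¼ ln(1 − 2Q).
1 − 2P − Q = 0.55, giving −½ ln(0.55) = 0.298919.
1 − 2Q = 0.3, giving −¼ ln(0.3) = 0.300993.
d = 0.298919 + 0.300993 = 0.599912.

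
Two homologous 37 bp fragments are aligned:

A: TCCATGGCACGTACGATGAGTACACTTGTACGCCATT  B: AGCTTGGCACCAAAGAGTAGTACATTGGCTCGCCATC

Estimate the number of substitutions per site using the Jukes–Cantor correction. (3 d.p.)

0.474

The sequences differ at 13 of 37 sites, so p = 13/37 ≈ 0.351351.
d = −(3/4) ln(1 − 4p/3) = −0.75 ln(1 − 0.468468) = −0.75 ln(0.531532)
  = −0.75 × (-0.631992) = 0.473994 substitutions/site.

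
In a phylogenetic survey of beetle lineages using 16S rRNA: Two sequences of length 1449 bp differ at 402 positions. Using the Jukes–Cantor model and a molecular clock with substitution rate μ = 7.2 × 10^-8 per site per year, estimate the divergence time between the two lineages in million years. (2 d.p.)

p = 402/1449 ≈ 0.277433.
d = −(3/4) ln(1 − 4p/3) = −0.75 ln(1 − 0.369911) = −0.75 ln(0.630089)
  = −0.75 × (-0.461894) = 0.346421 substitutions/site.
Under a molecular clock d = 2μt, so t = d/(2μ) = 0.346421 / (2 × 7.2 × 10^-8) = 2.41 million years.

2.41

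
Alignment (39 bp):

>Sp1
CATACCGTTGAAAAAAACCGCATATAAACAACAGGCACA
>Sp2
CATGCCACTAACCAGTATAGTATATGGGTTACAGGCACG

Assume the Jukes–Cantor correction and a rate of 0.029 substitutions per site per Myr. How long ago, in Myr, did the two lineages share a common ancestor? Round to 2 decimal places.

11.25

The sequences differ at 17 of 39 sites, so p = 17/39 ≈ 0.435897.
d = −(3/4) ln(1 − 4p/3) = −0.75 ln(1 − 0.581196) = −0.75 ln(0.418804)
  = −0.75 × (-0.870352) = 0.652764 substitutions/site.
Under a molecular clock d = 2μt, so t = d/(2μ) = 0.652764 / (2 × 0.029) = 11.25 Myr.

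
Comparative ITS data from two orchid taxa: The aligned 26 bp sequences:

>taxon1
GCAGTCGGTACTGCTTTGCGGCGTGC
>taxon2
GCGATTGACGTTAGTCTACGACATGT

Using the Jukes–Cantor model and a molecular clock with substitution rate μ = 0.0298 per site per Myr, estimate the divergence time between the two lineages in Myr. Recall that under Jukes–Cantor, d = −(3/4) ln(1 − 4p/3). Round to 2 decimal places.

The sequences differ at 14 of 26 sites, so p = 14/26 ≈ 0.538462.
d = −(3/4) ln(1 − 4p/3) = −0.75 ln(1 − 0.717949) = −0.75 ln(0.282051)
  = −0.75 × (-1.265667) = 0.949250 substitutions/site.
Under a molecular clock d = 2μt, so t = d/(2μ) = 0.949250 / (2 × 0.0298) = 15.93 Myr.

15.93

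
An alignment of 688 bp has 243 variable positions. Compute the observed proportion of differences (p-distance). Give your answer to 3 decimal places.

0.353

p = 243/688 = 0.353197… ≈ 0.353 (to 3 d.p.).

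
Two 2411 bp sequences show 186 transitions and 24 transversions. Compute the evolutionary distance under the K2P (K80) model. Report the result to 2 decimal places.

0.09

P = 186/2411 ≈ 0.077146 and Q = 24/2411 ≈ 0.009954.
Under the Kimura two-parameter model, d = −½ ln(1 − 2P − Q) − ¼ ln(1 − 2Q).
1 − 2P − Q = 0.835754, giving −½ ln(0.835754) = 0.089710.
1 − 2Q = 0.980092, giving −¼ ln(0.980092) = 0.005027.
d = 0.089710 + 0.005027 = 0.094737.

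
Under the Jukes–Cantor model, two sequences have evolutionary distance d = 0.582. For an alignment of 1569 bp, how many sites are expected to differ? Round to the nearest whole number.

Invert JC69: p = (3/4)(1 − e^(−4d/3)) = 0.75 × (1 − e^(-0.776)) = 0.75 × (1 − 0.460243) = 0.404818.
Expected differing sites = pL ≈ 0.404818 × 1569 = 635.159442 ≈ 635.

635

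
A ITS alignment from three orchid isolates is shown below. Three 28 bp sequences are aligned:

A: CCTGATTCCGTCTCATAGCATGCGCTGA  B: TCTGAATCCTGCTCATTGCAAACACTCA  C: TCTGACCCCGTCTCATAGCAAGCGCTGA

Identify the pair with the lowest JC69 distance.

A–B: 9/28 differ, p = 0.321, d = 0.420.
A–C: 4/28 differ, p = 0.143, d = 0.158.
B–C: 8/28 differ, p = 0.286, d = 0.360.
The smallest distance is between A and C.

A and C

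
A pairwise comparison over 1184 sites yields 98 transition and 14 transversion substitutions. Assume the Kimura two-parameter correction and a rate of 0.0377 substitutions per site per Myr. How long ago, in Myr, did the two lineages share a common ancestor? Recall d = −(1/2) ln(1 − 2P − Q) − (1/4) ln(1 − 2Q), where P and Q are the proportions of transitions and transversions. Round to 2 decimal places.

1.37

P = 98/1184 ≈ 0.08277 and Q = 14/1184 ≈ 0.011824.
Under the Kimura two-parameter model, d = −½ ln(1 − 2P − Q) − ¼ ln(1 − 2Q).
1 − 2P − Q = 0.822636, giving −½ ln(0.822636) = 0.097621.
1 − 2Q = 0.976352, giving −¼ ln(0.976352) = 0.005983.
d = 0.097621 + 0.005983 = 0.103604.
Under a molecular clock d = 2μt, so t = d/(2μ) = 0.103604 / (2 × 0.0377) = 1.37 Myr.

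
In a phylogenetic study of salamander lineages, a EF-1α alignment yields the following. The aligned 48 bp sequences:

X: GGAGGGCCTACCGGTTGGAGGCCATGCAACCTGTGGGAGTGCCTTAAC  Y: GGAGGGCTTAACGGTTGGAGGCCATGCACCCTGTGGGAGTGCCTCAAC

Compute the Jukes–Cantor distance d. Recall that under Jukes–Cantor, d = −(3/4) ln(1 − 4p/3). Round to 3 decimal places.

The sequences differ at 4 of 48 sites (8, 11, 29, 45), so p = 4/48 ≈ 0.083333.
d = −(3/4) ln(1 − 4p/3) = −0.75 ln(1 − 0.111111) = −0.75 ln(0.888889)
  = −0.75 × (-0.117783) = 0.088337 substitutions/site.

0.088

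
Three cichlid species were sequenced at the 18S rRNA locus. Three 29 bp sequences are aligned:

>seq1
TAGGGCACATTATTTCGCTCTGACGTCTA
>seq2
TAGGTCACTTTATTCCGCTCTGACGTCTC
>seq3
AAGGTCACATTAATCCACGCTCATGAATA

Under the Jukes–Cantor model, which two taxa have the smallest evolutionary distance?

seq1 and seq2

seq1–seq2: 4/29 differ, p = 0.138, d = 0.152.
seq1–seq3: 10/29 differ, p = 0.345, d = 0.462.
seq2–seq3: 10/29 differ, p = 0.345, d = 0.462.
The smallest distance is between seq1 and seq2.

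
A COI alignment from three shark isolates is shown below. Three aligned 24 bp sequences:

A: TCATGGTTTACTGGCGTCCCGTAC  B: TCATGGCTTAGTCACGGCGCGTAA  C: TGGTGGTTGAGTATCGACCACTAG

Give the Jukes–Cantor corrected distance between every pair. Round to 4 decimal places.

A–B: 7/24 sites differ → p ≈ 0.291667, d = −0.75 ln(1 − 0.388889) = 0.369358 ≈ 0.3694.
A–C: 10/24 sites differ → p ≈ 0.416667, d = −0.75 ln(1 − 0.555556) = 0.608198 ≈ 0.6082.
B–C: 11/24 sites differ → p ≈ 0.458333, d = −0.75 ln(1 − 0.611111) = 0.708346 ≈ 0.7083.

d(A,B) = 0.3694, d(A,C) = 0.6082, d(B,C) = 0.7083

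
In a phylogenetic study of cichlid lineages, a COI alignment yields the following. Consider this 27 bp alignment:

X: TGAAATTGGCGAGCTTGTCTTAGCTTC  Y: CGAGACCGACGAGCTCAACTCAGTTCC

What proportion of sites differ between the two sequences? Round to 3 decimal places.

0.407

The sequences differ at 11 of 27 positions.
p = 11/27 = 0.407407… ≈ 0.407 (to 3 d.p.).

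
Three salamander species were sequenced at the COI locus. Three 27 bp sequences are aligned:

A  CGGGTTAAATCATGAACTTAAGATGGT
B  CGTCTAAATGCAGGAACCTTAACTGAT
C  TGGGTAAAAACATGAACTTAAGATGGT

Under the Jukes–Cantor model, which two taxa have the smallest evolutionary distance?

A and C

A–B: 11/27 differ, p = 0.407, d = 0.588.
A–C: 3/27 differ, p = 0.111, d = 0.120.
B–C: 11/27 differ, p = 0.407, d = 0.588.
The smallest distance is between A and C.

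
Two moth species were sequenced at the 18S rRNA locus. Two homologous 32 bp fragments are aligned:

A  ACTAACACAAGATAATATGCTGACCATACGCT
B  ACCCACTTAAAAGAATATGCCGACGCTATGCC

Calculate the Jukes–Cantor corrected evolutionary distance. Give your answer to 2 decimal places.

0.46

The sequences differ at 11 of 32 sites, so p = 11/32 = 0.34375.
d = −(3/4) ln(1 − 4p/3) = −0.75 ln(1 − 0.458333) = −0.75 ln(0.541667)
  = −0.75 × (-0.613104) = 0.459828 substitutions/site.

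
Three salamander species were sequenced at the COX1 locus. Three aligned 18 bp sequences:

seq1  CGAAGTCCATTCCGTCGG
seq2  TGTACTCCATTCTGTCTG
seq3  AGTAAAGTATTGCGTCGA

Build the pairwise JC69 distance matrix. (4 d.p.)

d(seq1,seq2) = 0.3470, d(seq1,seq3) = 0.6735, d(seq2,seq3) = 0.8240

seq1–seq2: 5/18 sites differ → p ≈ 0.277778, d = −0.75 ln(1 − 0.370371) = 0.346968 ≈ 0.3470.
seq1–seq3: 8/18 sites differ → p ≈ 0.444444, d = −0.75 ln(1 − 0.592592) = 0.673455 ≈ 0.6735.
seq2–seq3: 9/18 sites differ → p = 0.5, d = −0.75 ln(1 − 0.666667) = 0.823960 ≈ 0.8240.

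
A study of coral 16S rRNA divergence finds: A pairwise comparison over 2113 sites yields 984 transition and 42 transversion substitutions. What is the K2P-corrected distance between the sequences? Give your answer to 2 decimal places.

P = 984/2113 ≈ 0.465689 and Q = 42/2113 ≈ 0.019877.
Under the Kimura two-parameter model, d = −½ ln(1 − 2P − Q) − ¼ ln(1 − 2Q).
1 − 2P − Q = 0.048745, giving −½ ln(0.048745) = 1.510576.
1 − 2Q = 0.960246, giving −¼ ln(0.960246) = 0.010141.
d = 1.510576 + 0.010141 = 1.520717.

1.52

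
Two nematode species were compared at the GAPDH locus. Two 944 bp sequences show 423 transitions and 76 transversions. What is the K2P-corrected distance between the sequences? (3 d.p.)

P = 423/944 ≈ 0.448093 and Q = 76/944 ≈ 0.080508.
Under the Kimura two-parameter model, d = −½ ln(1 − 2P − Q) − ¼ ln(1 − 2Q).
1 − 2P − Q = 0.023306, giving −½ ln(0.023306) = 1.879522.
1 − 2Q = 0.838984, giving −¼ ln(0.838984) = 0.043891.
d = 1.879522 + 0.043891 = 1.923413.

1.923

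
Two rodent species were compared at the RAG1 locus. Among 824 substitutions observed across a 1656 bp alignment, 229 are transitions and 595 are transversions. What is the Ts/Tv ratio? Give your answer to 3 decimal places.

R = 229/595 = 0.384873… ≈ 0.385 (to 3 d.p.).

0.385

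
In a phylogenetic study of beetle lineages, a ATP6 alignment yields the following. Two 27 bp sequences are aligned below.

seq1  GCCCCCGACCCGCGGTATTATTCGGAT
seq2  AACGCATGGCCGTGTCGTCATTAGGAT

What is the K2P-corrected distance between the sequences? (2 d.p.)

Of 27 sites, 6 differences are transitions and 7 are transversions, so P = 6/27 ≈ 0.222222 and Q = 7/27 ≈ 0.259259.
Under the Kimura two-parameter model, d = −½ ln(1 − 2P − Q) − ¼ ln(1 − 2Q).
1 − 2P − Q = 0.296297, giving −½ ln(0.296297) = 0.608196.
1 − 2Q = 0.481482, giving −¼ ln(0.481482) = 0.182722.
d = 0.608196 + 0.182722 = 0.790918.

0.79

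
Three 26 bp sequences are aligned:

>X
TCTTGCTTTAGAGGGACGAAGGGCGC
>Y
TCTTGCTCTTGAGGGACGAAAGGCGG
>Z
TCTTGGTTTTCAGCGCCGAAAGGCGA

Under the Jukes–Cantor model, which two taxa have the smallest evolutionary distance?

X–Y: 4/26 differ, p = 0.154, d = 0.172.
X–Z: 7/26 differ, p = 0.269, d = 0.334.
Y–Z: 6/26 differ, p = 0.231, d = 0.276.
The smallest distance is between X and Y.

X and Y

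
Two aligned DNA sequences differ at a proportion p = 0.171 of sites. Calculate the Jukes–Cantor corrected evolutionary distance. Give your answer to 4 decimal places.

d = −(3/4) ln(1 − 4p/3) = −0.75 ln(1 − 0.228) = −0.75 ln(0.772)
  = −0.75 × (-0.258771) = 0.194078 substitutions/site.

0.1941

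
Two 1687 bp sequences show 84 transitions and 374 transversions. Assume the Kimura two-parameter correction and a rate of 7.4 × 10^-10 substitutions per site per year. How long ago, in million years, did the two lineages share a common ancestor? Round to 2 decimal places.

P = 84/1687 ≈ 0.049793 and Q = 374/1687 ≈ 0.221695.
Under the Kimura two-parameter model, d = −½ ln(1 − 2P − Q) − ¼ ln(1 − 2Q).
1 − 2P − Q = 0.678719, giving −½ ln(0.678719) = 0.193774.
1 − 2Q = 0.55661, giving −¼ ln(0.55661) = 0.146473.
d = 0.193774 + 0.146473 = 0.340247.
Under a molecular clock d = 2μt, so t = d/(2μ) = 0.340247 / (2 × 7.4 × 10^-10) = 229.90 million years.

229.90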